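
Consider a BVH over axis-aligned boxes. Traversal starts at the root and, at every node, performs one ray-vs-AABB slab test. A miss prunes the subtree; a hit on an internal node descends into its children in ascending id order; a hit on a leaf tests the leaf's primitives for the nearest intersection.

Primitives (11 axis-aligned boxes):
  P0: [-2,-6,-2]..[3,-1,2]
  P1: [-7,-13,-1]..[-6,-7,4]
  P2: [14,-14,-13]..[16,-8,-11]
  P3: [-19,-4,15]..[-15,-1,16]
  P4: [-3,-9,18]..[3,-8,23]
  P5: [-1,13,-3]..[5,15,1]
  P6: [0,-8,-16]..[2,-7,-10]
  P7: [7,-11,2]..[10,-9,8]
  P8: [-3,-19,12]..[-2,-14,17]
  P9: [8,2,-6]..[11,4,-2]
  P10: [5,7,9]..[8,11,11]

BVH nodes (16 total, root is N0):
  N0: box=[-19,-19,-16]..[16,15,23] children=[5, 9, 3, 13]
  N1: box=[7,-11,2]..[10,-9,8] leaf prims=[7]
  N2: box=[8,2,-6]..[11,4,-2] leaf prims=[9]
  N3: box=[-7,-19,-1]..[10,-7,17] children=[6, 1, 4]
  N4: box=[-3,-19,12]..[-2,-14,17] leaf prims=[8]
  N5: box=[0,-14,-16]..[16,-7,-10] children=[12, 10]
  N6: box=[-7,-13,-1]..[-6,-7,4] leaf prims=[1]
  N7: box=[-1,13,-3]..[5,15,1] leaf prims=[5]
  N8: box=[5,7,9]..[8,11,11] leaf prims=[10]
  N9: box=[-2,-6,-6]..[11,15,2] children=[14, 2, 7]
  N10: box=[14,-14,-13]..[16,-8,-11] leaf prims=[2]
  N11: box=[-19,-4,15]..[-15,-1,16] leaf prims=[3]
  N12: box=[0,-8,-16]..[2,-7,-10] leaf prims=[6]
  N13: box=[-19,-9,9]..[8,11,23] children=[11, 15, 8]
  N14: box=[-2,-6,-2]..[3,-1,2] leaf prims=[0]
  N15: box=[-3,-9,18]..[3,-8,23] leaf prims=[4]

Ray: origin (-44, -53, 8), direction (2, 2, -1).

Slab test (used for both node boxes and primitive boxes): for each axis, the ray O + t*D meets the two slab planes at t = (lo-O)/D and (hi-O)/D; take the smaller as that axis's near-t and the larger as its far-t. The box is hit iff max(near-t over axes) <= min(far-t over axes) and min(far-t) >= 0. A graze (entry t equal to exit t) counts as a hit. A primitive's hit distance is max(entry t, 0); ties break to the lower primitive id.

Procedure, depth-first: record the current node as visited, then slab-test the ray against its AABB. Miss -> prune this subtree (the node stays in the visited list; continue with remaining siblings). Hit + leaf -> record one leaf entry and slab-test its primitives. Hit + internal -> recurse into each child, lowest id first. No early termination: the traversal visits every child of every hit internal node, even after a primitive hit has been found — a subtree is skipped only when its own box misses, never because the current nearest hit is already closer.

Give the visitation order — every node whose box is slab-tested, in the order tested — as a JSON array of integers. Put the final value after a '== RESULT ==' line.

Traverse from the root:
N0 x:[25/2,30] y:[17,34] z:[-15,24] -> hit [17,24], descend [3, 5, 9, 13]
  N3 x:[37/2,27] y:[17,23] z:[-9,9] -> miss, prune
  N5 x:[22,30] y:[39/2,23] z:[18,24] -> hit [22,23], descend [10, 12]
    N10 x:[29,30] y:[39/2,45/2] z:[19,21] -> miss, prune
    N12 x:[22,23] y:[45/2,23] z:[18,24] -> hit [45/2,23] leaf, test {P6@t=45/2}
  N9 x:[21,55/2] y:[47/2,34] z:[6,14] -> miss, prune
  N13 x:[25/2,26] y:[22,32] z:[-15,-1] -> miss, prune

Visited [0, 3, 5, 10, 12, 9, 13]. Tests: 7 box, 1 leaf. Nearest: P6.

== RESULT ==
[0, 3, 5, 10, 12, 9, 13]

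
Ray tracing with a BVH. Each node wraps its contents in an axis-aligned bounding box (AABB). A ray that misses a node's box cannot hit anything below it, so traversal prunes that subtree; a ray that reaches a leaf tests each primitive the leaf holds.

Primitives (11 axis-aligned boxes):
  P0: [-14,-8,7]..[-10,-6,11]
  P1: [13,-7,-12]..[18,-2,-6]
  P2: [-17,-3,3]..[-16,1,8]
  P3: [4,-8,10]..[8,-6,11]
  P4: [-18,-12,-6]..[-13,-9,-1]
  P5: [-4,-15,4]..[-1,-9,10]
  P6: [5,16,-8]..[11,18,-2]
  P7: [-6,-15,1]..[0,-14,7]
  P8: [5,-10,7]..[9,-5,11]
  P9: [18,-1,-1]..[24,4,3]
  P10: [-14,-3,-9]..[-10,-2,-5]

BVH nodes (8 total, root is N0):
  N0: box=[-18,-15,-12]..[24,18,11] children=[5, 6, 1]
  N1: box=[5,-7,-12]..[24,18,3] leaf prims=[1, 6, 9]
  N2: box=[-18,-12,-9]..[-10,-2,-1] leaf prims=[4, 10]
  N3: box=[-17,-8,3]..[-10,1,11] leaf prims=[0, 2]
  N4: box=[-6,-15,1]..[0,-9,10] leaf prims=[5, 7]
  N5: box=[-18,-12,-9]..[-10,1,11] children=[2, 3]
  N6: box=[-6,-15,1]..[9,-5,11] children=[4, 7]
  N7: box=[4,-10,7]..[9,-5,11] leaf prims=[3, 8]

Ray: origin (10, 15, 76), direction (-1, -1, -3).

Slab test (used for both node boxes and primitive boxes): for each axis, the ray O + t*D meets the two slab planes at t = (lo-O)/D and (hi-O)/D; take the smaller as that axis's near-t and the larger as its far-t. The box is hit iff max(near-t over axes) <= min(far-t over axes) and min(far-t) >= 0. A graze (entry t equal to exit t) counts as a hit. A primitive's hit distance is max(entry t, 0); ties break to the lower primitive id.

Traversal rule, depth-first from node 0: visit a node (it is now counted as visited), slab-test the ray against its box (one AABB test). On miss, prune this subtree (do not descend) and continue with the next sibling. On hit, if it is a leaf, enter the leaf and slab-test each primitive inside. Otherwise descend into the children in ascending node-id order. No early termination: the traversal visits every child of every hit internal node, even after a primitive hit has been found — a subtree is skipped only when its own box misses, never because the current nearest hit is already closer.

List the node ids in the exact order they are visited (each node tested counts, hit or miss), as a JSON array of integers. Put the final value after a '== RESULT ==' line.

Traverse from the root:
N0 x:[-14,28] y:[-3,30] z:[65/3,88/3] -> hit [65/3,28], descend [1, 5, 6]
  N1 x:[-14,5] y:[-3,22] z:[73/3,88/3] -> miss, prune
  N5 x:[20,28] y:[14,27] z:[65/3,85/3] -> hit [65/3,27], descend [2, 3]
    N2 x:[20,28] y:[17,27] z:[77/3,85/3] -> hit [77/3,27] leaf, test {P4@t=77/3, P10(miss)}
    N3 x:[20,27] y:[14,23] z:[65/3,73/3] -> hit [65/3,23] leaf, test {P0@t=65/3, P2(miss)}
  N6 x:[1,16] y:[20,30] z:[65/3,25] -> miss, prune

order=[0, 1, 5, 2, 3, 6]  |boxes|=6  |leaves|=2  hit=P0

== RESULT ==
[0, 1, 5, 2, 3, 6]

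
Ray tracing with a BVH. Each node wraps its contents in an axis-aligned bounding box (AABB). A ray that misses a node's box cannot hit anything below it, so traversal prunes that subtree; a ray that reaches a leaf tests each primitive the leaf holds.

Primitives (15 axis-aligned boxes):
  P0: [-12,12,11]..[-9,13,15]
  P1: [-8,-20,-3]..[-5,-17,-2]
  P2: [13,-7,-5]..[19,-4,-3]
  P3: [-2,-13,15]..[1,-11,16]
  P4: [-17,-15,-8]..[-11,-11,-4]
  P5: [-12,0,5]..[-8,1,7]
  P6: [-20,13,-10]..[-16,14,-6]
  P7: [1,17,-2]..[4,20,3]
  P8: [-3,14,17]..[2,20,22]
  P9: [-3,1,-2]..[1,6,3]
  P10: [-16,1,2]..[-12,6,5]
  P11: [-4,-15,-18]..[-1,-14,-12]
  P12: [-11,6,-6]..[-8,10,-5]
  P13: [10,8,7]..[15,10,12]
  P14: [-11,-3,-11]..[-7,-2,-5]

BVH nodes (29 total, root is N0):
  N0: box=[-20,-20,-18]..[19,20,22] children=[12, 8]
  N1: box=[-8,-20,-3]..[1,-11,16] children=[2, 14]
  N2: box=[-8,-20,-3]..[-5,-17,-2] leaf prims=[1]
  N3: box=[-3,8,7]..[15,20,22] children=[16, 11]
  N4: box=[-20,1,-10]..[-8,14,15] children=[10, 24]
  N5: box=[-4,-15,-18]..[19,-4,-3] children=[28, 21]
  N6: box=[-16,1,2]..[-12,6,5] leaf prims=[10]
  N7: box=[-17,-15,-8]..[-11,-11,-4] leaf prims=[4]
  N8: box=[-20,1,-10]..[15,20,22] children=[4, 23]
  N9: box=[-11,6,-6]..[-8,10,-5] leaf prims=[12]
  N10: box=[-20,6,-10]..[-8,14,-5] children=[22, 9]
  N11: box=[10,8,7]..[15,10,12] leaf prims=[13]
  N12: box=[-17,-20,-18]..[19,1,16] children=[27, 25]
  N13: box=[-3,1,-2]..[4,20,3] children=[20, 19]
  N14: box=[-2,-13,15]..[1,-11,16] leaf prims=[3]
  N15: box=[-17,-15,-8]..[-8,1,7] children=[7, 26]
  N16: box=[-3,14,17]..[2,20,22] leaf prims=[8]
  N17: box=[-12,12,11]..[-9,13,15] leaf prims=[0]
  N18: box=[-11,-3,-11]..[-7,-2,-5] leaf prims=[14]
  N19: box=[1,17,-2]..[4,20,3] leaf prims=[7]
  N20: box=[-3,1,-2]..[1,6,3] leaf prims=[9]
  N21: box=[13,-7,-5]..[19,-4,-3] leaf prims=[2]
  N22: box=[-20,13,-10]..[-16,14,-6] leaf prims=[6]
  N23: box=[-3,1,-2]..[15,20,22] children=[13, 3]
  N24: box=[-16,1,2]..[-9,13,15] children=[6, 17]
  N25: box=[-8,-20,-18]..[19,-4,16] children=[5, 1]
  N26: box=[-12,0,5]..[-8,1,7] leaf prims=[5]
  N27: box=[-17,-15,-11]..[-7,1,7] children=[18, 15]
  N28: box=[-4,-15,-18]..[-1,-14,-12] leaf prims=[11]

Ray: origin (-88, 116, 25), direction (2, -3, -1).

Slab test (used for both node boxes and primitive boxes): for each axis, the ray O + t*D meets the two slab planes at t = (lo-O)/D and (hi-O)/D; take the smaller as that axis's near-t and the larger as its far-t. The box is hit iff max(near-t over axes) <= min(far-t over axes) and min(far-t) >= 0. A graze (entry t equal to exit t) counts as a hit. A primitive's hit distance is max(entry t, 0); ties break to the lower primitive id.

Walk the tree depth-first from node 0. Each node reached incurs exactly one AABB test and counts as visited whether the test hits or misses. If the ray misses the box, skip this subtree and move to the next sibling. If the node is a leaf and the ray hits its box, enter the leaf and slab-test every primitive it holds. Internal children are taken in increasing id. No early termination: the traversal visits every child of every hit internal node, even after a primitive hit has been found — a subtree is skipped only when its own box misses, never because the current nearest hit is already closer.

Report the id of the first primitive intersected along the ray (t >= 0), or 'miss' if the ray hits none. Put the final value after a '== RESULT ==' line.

Walk:
N0 x:[34,107/2] y:[32,136/3] z:[3,43] -> hit [34,43], descend [8, 12]
  N8 x:[34,103/2] y:[32,115/3] z:[3,35] -> hit [34,35], descend [4, 23]
    N4 x:[34,40] y:[34,115/3] z:[10,35] -> hit [34,35], descend [10, 24]
      N10 x:[34,40] y:[34,110/3] z:[30,35] -> hit [34,35], descend [9, 22]
        N9 x:[77/2,40] y:[106/3,110/3] z:[30,31] -> miss, prune
        N22 x:[34,36] y:[34,103/3] z:[31,35] -> hit [34,103/3] leaf, test {P6@t=34}
      N24 x:[36,79/2] y:[103/3,115/3] z:[10,23] -> miss, prune
    N23 x:[85/2,103/2] y:[32,115/3] z:[3,27] -> miss, prune
  N12 x:[71/2,107/2] y:[115/3,136/3] z:[9,43] -> hit [115/3,43], descend [25, 27]
    N25 x:[40,107/2] y:[40,136/3] z:[9,43] -> hit [40,43], descend [1, 5]
      N1 x:[40,89/2] y:[127/3,136/3] z:[9,28] -> miss, prune
      N5 x:[42,107/2] y:[40,131/3] z:[28,43] -> hit [42,43], descend [21, 28]
        N21 x:[101/2,107/2] y:[40,41] z:[28,30] -> miss, prune
        N28 x:[42,87/2] y:[130/3,131/3] z:[37,43] -> miss, prune
    N27 x:[71/2,81/2] y:[115/3,131/3] z:[18,36] -> miss, prune

15 AABB tests over nodes [0, 8, 4, 10, 9, 22, 24, 23, 12, 25, 1, 5, 21, 28, 27]; 1 leaf entered; closest P6.

== RESULT ==
6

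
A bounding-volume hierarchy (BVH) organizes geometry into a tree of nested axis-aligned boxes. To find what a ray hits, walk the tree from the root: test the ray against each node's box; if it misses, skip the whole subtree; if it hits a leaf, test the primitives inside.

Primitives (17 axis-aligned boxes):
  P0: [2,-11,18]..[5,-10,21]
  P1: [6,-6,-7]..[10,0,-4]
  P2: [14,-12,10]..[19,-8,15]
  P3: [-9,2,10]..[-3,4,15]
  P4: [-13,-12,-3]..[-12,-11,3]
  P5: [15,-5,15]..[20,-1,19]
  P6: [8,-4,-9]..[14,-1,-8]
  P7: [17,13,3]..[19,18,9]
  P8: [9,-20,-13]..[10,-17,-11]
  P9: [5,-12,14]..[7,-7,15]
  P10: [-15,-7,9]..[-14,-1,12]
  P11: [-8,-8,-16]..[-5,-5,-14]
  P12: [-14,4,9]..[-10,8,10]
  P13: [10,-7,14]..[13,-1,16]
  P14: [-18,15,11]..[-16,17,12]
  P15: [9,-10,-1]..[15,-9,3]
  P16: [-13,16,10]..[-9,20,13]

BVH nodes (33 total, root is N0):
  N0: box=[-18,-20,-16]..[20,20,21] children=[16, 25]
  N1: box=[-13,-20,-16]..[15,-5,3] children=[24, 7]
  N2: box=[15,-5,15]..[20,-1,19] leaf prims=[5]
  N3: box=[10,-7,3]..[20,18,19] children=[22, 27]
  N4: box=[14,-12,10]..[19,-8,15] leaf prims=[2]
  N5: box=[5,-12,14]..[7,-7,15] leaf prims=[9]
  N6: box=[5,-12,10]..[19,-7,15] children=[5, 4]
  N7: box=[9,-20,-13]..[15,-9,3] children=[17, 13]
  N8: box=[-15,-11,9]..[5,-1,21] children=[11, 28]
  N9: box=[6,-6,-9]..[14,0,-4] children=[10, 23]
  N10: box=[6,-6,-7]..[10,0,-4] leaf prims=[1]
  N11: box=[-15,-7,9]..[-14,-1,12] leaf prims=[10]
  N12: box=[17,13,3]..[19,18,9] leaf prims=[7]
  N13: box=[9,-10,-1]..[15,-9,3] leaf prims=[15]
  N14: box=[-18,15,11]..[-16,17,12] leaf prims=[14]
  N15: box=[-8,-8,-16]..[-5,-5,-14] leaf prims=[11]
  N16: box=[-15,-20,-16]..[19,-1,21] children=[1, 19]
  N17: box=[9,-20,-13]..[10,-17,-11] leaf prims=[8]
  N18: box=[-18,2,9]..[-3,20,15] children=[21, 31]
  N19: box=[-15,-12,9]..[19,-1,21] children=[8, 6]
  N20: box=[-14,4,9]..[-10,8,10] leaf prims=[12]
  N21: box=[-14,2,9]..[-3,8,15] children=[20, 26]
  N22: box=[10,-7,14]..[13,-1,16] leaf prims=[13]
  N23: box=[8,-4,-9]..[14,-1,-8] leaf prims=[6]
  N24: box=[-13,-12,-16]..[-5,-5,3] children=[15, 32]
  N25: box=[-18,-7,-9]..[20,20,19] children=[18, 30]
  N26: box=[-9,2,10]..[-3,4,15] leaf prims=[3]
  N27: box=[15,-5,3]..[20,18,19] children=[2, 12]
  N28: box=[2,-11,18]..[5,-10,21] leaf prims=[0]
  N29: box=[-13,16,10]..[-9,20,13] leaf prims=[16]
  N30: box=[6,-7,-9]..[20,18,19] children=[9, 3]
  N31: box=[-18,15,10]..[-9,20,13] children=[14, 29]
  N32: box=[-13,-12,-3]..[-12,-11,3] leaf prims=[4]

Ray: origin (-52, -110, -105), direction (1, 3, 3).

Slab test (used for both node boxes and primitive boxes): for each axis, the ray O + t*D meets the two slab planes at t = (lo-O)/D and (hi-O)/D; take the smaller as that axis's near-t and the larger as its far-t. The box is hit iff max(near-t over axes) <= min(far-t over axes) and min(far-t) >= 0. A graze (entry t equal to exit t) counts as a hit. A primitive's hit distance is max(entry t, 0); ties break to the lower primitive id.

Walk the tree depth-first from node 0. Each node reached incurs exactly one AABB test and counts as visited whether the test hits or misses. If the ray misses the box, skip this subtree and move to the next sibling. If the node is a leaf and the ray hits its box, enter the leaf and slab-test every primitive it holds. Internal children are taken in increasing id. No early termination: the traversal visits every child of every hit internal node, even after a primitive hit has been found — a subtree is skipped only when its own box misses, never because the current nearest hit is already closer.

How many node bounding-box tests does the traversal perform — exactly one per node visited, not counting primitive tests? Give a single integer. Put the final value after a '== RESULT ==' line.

Trace the traversal:
N0 x:[34,72] y:[30,130/3] z:[89/3,42] -> hit [34,42], descend [16, 25]
  N16 x:[37,71] y:[30,109/3] z:[89/3,42] -> miss, prune
  N25 x:[34,72] y:[103/3,130/3] z:[32,124/3] -> hit [103/3,124/3], descend [18, 30]
    N18 x:[34,49] y:[112/3,130/3] z:[38,40] -> hit [38,40], descend [21, 31]
      N21 x:[38,49] y:[112/3,118/3] z:[38,40] -> hit [38,118/3], descend [20, 26]
        N20 x:[38,42] y:[38,118/3] z:[38,115/3] -> hit [38,115/3] leaf, test {P12@t=38}
        N26 x:[43,49] y:[112/3,38] z:[115/3,40] -> miss, prune
      N31 x:[34,43] y:[125/3,130/3] z:[115/3,118/3] -> miss, prune
    N30 x:[58,72] y:[103/3,128/3] z:[32,124/3] -> miss, prune

9 AABB tests over nodes [0, 16, 25, 18, 21, 20, 26, 31, 30]; 1 leaf entered; closest P12.

== RESULT ==
9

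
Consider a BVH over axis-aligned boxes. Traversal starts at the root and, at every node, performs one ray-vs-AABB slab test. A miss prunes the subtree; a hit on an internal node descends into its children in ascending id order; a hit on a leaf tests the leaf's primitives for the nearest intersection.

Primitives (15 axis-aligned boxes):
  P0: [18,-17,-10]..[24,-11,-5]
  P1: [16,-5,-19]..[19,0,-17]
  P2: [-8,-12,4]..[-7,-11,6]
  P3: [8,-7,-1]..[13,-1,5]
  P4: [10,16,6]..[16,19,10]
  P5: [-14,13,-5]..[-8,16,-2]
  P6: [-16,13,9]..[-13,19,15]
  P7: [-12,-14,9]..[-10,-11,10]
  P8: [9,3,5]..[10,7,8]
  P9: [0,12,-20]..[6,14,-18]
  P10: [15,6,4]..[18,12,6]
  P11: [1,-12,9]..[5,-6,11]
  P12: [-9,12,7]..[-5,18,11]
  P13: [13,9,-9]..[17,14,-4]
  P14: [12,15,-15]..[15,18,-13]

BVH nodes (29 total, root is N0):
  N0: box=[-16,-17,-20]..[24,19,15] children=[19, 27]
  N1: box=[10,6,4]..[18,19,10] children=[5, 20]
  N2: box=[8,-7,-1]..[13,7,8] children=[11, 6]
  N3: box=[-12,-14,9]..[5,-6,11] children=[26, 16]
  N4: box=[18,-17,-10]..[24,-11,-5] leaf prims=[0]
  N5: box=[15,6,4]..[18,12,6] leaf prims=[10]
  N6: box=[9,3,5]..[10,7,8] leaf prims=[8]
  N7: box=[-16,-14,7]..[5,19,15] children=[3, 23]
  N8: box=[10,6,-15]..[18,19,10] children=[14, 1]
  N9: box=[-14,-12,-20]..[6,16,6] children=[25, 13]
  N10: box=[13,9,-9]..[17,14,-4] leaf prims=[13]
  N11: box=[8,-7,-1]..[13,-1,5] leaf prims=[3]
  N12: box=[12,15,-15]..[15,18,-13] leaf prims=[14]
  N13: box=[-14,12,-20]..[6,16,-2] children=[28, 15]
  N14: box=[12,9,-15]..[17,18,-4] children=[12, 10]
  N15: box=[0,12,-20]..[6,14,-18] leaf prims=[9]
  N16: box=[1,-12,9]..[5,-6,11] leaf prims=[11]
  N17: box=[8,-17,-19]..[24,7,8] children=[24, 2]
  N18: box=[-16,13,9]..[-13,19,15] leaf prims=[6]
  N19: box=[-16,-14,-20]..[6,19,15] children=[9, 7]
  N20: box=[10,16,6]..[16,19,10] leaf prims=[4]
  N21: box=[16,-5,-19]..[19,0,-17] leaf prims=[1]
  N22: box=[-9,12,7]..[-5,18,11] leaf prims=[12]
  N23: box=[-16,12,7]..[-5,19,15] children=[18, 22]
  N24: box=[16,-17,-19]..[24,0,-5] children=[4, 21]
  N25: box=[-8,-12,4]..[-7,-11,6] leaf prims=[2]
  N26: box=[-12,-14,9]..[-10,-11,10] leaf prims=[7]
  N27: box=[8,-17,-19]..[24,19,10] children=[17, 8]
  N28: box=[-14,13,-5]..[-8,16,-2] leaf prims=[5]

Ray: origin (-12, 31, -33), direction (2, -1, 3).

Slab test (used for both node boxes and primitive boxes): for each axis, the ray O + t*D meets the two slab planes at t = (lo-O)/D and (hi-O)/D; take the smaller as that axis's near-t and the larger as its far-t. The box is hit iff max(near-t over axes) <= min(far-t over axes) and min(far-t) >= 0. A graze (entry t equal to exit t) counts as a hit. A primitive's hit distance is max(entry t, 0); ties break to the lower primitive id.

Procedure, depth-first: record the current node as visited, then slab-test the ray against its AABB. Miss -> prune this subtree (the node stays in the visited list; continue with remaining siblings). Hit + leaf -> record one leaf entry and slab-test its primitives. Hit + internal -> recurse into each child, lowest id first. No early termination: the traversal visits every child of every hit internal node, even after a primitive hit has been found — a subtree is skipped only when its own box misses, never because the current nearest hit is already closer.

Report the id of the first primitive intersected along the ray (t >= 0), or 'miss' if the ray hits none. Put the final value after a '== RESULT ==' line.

Trace the traversal:
N0 x:[-2,18] y:[12,48] z:[13/3,16] -> hit [12,16], descend [19, 27]
  N19 x:[-2,9] y:[12,45] z:[13/3,16] -> miss, prune
  N27 x:[10,18] y:[12,48] z:[14/3,43/3] -> hit [12,43/3], descend [8, 17]
    N8 x:[11,15] y:[12,25] z:[6,43/3] -> hit [12,43/3], descend [1, 14]
      N1 x:[11,15] y:[12,25] z:[37/3,43/3] -> hit [37/3,43/3], descend [5, 20]
        N5 x:[27/2,15] y:[19,25] z:[37/3,13] -> miss, prune
        N20 x:[11,14] y:[12,15] z:[13,43/3] -> hit [13,14] leaf, test {P4@t=13}
      N14 x:[12,29/2] y:[13,22] z:[6,29/3] -> miss, prune
    N17 x:[10,18] y:[24,48] z:[14/3,41/3] -> miss, prune

Summary -> nodes [0, 19, 27, 8, 1, 5, 20, 14, 17]; box-tests=9; leaf-entries=1; first=P4

== RESULT ==
4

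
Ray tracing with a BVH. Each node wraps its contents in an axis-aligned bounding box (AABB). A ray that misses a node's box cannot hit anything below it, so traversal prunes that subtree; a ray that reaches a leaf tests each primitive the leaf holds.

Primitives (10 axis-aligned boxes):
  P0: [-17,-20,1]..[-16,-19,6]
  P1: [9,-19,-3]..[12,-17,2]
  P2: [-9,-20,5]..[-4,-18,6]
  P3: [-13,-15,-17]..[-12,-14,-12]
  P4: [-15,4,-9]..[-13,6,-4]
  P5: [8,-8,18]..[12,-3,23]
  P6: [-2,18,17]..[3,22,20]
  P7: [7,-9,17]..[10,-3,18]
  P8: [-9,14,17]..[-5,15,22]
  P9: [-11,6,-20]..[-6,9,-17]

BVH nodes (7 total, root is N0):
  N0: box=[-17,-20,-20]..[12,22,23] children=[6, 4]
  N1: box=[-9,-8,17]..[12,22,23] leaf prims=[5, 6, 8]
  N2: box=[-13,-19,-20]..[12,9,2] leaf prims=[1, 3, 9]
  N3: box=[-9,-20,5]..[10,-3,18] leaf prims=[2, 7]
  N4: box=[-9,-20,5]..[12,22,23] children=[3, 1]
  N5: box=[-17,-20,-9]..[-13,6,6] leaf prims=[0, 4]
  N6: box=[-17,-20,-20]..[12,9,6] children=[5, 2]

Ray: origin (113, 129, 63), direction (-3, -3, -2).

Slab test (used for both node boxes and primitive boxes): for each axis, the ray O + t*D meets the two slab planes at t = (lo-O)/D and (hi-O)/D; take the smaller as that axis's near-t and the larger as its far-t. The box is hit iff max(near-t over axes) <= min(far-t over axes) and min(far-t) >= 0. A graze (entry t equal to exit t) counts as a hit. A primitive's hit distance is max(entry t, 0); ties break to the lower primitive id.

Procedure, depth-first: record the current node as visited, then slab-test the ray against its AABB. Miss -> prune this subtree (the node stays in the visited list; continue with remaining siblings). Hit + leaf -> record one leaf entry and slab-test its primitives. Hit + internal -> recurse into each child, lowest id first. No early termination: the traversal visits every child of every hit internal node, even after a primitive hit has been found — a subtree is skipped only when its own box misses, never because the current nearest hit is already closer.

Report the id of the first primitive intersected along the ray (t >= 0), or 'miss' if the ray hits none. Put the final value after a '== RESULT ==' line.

Trace the traversal:
N0 x:[101/3,130/3] y:[107/3,149/3] z:[20,83/2] -> hit [107/3,83/2], descend [4, 6]
  N4 x:[101/3,122/3] y:[107/3,149/3] z:[20,29] -> miss, prune
  N6 x:[101/3,130/3] y:[40,149/3] z:[57/2,83/2] -> hit [40,83/2], descend [2, 5]
    N2 x:[101/3,42] y:[40,148/3] z:[61/2,83/2] -> hit [40,83/2] leaf, test {P1(miss), P3(miss), P9@t=40}
    N5 x:[42,130/3] y:[41,149/3] z:[57/2,36] -> miss, prune

order=[0, 4, 6, 2, 5]  |boxes|=5  |leaves|=1  hit=P9

== RESULT ==
9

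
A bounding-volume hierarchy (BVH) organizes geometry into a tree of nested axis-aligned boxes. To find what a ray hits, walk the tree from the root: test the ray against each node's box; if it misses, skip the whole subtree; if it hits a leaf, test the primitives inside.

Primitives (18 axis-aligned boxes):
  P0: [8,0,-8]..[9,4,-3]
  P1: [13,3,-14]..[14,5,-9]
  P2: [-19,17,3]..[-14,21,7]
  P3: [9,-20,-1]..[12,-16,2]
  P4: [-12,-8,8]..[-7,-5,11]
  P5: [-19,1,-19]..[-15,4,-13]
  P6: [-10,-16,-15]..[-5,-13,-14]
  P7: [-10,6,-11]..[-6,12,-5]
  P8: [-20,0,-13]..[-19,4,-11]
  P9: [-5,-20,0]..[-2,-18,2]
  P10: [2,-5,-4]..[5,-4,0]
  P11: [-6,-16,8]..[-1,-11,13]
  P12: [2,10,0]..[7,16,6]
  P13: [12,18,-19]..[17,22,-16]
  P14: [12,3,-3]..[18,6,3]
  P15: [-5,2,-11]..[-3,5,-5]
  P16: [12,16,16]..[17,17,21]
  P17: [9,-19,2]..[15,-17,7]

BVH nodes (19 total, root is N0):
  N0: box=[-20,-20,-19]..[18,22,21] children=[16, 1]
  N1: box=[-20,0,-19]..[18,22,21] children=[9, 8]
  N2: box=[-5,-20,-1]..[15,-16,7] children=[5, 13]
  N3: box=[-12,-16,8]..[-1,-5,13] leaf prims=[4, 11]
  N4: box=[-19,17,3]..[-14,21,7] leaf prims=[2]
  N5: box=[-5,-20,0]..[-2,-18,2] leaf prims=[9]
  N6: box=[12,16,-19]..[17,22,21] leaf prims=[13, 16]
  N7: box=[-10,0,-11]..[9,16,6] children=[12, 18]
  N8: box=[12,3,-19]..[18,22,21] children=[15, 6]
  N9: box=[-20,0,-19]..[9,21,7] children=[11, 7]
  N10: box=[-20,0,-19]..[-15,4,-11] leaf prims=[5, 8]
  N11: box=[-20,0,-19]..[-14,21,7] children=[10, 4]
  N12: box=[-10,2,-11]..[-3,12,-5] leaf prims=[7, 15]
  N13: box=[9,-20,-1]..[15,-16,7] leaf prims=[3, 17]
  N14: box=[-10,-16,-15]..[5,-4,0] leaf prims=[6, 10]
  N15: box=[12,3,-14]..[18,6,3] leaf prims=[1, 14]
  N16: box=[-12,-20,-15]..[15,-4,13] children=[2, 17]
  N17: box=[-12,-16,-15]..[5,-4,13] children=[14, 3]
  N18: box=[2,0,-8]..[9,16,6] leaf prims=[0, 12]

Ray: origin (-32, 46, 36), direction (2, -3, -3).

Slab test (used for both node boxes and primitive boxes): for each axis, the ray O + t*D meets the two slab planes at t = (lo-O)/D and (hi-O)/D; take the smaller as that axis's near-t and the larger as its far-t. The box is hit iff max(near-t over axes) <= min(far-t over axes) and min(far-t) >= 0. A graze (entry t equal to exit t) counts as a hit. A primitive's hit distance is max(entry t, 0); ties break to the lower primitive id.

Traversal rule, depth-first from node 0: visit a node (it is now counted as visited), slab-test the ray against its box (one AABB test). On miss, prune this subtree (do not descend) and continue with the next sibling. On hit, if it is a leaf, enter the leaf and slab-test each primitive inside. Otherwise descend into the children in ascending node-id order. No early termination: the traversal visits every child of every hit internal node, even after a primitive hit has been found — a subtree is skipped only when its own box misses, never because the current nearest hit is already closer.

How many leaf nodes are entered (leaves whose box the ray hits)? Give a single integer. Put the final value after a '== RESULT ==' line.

Trace the traversal:
N0 x:[6,25] y:[8,22] z:[5,55/3] -> hit [8,55/3], descend [1, 16]
  N1 x:[6,25] y:[8,46/3] z:[5,55/3] -> hit [8,46/3], descend [8, 9]
    N8 x:[22,25] y:[8,43/3] z:[5,55/3] -> miss, prune
    N9 x:[6,41/2] y:[25/3,46/3] z:[29/3,55/3] -> hit [29/3,46/3], descend [7, 11]
      N7 x:[11,41/2] y:[10,46/3] z:[10,47/3] -> hit [11,46/3], descend [12, 18]
        N12 x:[11,29/2] y:[34/3,44/3] z:[41/3,47/3] -> hit [41/3,29/2] leaf, test {P7(miss), P15@t=41/3}
        N18 x:[17,41/2] y:[10,46/3] z:[10,44/3] -> miss, prune
      N11 x:[6,9] y:[25/3,46/3] z:[29/3,55/3] -> miss, prune
  N16 x:[10,47/2] y:[50/3,22] z:[23/3,17] -> hit [50/3,17], descend [2, 17]
    N2 x:[27/2,47/2] y:[62/3,22] z:[29/3,37/3] -> miss, prune
    N17 x:[10,37/2] y:[50/3,62/3] z:[23/3,17] -> hit [50/3,17], descend [3, 14]
      N3 x:[10,31/2] y:[17,62/3] z:[23/3,28/3] -> miss, prune
      N14 x:[11,37/2] y:[50/3,62/3] z:[12,17] -> hit [50/3,17] leaf, test {P6(miss), P10(miss)}

13 AABB tests over nodes [0, 1, 8, 9, 7, 12, 18, 11, 16, 2, 17, 3, 14]; 2 leaves entered; closest P15.

== RESULT ==
2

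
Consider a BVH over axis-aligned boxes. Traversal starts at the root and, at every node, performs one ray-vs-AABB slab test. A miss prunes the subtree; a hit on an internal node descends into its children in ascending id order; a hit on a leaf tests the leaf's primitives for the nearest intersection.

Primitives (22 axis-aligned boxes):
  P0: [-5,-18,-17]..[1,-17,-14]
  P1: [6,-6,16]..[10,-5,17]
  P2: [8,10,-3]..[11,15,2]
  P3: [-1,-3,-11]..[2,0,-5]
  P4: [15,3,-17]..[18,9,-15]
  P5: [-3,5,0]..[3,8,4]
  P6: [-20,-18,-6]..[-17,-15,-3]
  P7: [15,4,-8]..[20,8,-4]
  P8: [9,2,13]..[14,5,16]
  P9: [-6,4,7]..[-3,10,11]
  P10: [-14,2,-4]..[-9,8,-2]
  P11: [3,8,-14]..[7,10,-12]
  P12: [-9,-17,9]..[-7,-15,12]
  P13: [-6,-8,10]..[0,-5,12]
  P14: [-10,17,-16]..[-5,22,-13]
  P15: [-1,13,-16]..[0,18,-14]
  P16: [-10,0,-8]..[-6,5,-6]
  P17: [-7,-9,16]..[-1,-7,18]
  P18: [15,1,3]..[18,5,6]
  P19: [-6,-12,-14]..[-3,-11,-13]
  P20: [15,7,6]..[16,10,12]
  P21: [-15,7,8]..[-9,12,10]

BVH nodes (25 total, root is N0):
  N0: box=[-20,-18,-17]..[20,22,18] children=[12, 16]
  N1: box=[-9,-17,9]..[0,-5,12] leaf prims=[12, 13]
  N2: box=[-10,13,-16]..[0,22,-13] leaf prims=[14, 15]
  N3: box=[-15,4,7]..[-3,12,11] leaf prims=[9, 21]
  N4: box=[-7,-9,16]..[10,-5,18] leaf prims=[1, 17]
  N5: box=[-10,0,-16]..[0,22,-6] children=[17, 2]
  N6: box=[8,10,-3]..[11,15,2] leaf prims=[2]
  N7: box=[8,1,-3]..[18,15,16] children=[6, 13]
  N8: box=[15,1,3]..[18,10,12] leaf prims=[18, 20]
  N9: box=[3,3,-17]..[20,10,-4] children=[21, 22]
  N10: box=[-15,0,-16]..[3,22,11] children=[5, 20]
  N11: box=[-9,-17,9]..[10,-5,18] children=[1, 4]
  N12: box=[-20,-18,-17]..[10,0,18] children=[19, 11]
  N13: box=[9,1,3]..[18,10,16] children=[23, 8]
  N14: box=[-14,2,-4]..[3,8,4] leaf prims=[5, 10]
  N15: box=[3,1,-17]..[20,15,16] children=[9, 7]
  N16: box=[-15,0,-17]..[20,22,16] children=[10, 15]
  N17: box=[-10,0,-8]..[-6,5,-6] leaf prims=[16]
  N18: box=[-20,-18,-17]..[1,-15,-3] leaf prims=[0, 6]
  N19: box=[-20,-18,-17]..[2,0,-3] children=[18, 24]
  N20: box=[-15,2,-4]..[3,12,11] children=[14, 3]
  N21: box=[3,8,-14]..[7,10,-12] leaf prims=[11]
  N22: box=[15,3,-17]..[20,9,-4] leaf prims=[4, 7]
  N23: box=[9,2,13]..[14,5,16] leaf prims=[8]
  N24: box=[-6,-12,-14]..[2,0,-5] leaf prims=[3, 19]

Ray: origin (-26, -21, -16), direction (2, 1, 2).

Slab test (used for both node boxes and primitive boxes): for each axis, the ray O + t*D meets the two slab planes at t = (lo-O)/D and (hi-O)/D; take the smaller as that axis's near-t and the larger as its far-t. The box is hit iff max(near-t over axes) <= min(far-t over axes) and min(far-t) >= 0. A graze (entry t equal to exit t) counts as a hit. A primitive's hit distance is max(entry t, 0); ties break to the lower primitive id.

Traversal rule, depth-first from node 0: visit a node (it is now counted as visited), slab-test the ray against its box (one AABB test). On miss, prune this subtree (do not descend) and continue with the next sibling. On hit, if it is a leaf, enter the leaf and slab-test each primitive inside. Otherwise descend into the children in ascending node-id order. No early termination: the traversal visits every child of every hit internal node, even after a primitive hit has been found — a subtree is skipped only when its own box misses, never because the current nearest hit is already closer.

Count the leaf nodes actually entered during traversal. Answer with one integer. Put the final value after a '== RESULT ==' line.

Walk:
N0 x:[3,23] y:[3,43] z:[-1/2,17] -> hit [3,17], descend [12, 16]
  N12 x:[3,18] y:[3,21] z:[-1/2,17] -> hit [3,17], descend [11, 19]
    N11 x:[17/2,18] y:[4,16] z:[25/2,17] -> hit [25/2,16], descend [1, 4]
      N1 x:[17/2,13] y:[4,16] z:[25/2,14] -> hit [25/2,13] leaf, test {P12(miss), P13@t=13}
      N4 x:[19/2,18] y:[12,16] z:[16,17] -> hit [16,16] leaf, test {P1@t=16, P17(miss)}
    N19 x:[3,14] y:[3,21] z:[-1/2,13/2] -> hit [3,13/2], descend [18, 24]
      N18 x:[3,27/2] y:[3,6] z:[-1/2,13/2] -> hit [3,6] leaf, test {P0(miss), P6(miss)}
      N24 x:[10,14] y:[9,21] z:[1,11/2] -> miss, prune
  N16 x:[11/2,23] y:[21,43] z:[-1/2,16] -> miss, prune

Visited [0, 12, 11, 1, 4, 19, 18, 24, 16]. Tests: 9 box, 3 leaf. Nearest: P13.

== RESULT ==
3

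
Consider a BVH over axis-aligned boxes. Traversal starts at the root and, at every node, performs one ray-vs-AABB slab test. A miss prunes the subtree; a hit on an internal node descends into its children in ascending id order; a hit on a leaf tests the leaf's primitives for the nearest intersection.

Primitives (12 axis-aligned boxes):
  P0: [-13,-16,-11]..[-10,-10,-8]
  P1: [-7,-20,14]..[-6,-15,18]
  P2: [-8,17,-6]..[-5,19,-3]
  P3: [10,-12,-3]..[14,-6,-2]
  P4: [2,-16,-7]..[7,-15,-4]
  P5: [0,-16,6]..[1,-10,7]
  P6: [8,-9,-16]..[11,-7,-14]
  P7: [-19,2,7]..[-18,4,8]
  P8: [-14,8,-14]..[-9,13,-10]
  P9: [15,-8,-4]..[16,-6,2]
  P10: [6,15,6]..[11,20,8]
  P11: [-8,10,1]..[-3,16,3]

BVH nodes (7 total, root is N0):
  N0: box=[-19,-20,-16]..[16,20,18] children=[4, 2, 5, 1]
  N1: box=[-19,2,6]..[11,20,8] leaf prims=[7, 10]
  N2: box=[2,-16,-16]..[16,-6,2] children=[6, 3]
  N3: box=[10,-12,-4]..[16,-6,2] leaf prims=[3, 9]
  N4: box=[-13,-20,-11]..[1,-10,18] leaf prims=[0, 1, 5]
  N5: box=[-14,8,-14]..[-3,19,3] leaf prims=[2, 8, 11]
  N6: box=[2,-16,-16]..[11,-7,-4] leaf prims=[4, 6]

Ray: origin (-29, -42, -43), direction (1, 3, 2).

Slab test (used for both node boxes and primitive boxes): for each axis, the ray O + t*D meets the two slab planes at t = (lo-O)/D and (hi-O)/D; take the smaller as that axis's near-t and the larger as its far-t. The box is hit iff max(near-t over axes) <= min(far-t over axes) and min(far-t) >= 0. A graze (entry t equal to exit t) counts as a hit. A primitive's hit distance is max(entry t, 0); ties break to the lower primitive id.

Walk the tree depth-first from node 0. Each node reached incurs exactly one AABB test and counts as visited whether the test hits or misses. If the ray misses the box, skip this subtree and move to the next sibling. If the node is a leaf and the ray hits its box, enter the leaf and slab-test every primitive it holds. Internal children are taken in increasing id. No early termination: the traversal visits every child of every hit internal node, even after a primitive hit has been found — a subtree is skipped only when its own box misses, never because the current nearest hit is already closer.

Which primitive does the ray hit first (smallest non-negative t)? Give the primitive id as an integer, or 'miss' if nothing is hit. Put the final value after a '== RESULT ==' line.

Trace the traversal:
N0 x:[10,45] y:[22/3,62/3] z:[27/2,61/2] -> hit [27/2,62/3], descend [1, 2, 4, 5]
  N1 x:[10,40] y:[44/3,62/3] z:[49/2,51/2] -> miss, prune
  N2 x:[31,45] y:[26/3,12] z:[27/2,45/2] -> miss, prune
  N4 x:[16,30] y:[22/3,32/3] z:[16,61/2] -> miss, prune
  N5 x:[15,26] y:[50/3,61/3] z:[29/2,23] -> hit [50/3,61/3] leaf, test {P2(miss), P8(miss), P11(miss)}

5 AABB tests over nodes [0, 1, 2, 4, 5]; 1 leaf entered; closest miss.

== RESULT ==
miss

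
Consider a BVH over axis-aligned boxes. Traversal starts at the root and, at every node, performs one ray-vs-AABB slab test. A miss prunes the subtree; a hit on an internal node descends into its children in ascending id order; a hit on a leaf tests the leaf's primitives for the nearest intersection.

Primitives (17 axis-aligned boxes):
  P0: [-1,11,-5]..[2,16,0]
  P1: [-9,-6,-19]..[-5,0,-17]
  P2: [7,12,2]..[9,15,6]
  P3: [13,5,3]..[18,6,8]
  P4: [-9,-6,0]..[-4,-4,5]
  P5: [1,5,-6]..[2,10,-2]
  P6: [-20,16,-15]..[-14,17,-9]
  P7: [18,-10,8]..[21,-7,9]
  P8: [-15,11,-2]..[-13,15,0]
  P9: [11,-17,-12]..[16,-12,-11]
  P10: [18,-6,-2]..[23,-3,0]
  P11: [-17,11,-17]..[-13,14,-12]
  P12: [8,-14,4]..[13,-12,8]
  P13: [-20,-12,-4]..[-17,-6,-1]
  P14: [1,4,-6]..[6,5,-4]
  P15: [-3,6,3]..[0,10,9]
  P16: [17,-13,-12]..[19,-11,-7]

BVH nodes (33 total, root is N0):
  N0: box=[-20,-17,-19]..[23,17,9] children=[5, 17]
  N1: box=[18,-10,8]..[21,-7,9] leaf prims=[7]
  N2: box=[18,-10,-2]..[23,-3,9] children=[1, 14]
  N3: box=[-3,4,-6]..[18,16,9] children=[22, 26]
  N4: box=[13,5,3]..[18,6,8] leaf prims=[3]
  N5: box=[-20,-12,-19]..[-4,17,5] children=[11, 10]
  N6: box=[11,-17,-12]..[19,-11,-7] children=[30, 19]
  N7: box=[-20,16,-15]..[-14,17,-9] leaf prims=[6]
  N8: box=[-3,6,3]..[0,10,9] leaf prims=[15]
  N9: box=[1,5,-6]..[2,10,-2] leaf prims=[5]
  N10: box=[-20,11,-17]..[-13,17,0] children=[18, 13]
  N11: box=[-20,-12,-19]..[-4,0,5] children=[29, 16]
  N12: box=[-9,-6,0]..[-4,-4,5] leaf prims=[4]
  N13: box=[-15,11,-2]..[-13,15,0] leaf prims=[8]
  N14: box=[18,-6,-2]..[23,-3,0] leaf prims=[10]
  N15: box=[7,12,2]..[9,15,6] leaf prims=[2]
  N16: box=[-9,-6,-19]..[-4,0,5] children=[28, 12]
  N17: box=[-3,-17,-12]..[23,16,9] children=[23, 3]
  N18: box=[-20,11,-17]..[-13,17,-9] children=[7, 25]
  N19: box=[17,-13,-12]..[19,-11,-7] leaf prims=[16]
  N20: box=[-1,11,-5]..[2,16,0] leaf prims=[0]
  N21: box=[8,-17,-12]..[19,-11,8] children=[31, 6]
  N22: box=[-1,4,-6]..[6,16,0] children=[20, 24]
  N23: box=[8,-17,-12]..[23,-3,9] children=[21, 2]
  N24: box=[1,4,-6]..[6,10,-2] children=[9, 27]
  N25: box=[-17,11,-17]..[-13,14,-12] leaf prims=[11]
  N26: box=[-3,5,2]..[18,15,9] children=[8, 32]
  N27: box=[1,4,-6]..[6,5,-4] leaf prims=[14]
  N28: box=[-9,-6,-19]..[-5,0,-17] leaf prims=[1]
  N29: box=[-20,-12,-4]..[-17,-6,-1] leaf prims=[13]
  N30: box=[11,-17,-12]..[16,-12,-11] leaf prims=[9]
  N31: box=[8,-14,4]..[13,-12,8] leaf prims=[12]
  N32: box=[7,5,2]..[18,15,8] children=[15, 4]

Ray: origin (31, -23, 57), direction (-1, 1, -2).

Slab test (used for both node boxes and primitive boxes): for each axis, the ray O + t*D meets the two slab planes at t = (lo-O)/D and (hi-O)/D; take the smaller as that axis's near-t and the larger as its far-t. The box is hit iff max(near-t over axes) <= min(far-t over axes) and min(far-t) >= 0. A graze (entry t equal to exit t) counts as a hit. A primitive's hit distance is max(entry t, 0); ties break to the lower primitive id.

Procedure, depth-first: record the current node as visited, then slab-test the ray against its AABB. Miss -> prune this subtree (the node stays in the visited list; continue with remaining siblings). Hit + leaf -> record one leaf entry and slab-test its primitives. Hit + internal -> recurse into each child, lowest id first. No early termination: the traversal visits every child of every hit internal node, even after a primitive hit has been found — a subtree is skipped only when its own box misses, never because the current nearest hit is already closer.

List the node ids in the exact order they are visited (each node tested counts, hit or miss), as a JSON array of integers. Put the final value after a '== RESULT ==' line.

Trace the traversal:
N0 x:[8,51] y:[6,40] z:[24,38] -> hit [24,38], descend [5, 17]
  N5 x:[35,51] y:[11,40] z:[26,38] -> hit [35,38], descend [10, 11]
    N10 x:[44,51] y:[34,40] z:[57/2,37] -> miss, prune
    N11 x:[35,51] y:[11,23] z:[26,38] -> miss, prune
  N17 x:[8,34] y:[6,39] z:[24,69/2] -> hit [24,34], descend [3, 23]
    N3 x:[13,34] y:[27,39] z:[24,63/2] -> hit [27,63/2], descend [22, 26]
      N22 x:[25,32] y:[27,39] z:[57/2,63/2] -> hit [57/2,63/2], descend [20, 24]
        N20 x:[29,32] y:[34,39] z:[57/2,31] -> miss, prune
        N24 x:[25,30] y:[27,33] z:[59/2,63/2] -> hit [59/2,30], descend [9, 27]
          N9 x:[29,30] y:[28,33] z:[59/2,63/2] -> hit [59/2,30] leaf, test {P5@t=59/2}
          N27 x:[25,30] y:[27,28] z:[61/2,63/2] -> miss, prune
      N26 x:[13,34] y:[28,38] z:[24,55/2] -> miss, prune
    N23 x:[8,23] y:[6,20] z:[24,69/2] -> miss, prune

Visited [0, 5, 10, 11, 17, 3, 22, 20, 24, 9, 27, 26, 23]. Tests: 13 box, 1 leaf. Nearest: P5.

== RESULT ==
[0, 5, 10, 11, 17, 3, 22, 20, 24, 9, 27, 26, 23]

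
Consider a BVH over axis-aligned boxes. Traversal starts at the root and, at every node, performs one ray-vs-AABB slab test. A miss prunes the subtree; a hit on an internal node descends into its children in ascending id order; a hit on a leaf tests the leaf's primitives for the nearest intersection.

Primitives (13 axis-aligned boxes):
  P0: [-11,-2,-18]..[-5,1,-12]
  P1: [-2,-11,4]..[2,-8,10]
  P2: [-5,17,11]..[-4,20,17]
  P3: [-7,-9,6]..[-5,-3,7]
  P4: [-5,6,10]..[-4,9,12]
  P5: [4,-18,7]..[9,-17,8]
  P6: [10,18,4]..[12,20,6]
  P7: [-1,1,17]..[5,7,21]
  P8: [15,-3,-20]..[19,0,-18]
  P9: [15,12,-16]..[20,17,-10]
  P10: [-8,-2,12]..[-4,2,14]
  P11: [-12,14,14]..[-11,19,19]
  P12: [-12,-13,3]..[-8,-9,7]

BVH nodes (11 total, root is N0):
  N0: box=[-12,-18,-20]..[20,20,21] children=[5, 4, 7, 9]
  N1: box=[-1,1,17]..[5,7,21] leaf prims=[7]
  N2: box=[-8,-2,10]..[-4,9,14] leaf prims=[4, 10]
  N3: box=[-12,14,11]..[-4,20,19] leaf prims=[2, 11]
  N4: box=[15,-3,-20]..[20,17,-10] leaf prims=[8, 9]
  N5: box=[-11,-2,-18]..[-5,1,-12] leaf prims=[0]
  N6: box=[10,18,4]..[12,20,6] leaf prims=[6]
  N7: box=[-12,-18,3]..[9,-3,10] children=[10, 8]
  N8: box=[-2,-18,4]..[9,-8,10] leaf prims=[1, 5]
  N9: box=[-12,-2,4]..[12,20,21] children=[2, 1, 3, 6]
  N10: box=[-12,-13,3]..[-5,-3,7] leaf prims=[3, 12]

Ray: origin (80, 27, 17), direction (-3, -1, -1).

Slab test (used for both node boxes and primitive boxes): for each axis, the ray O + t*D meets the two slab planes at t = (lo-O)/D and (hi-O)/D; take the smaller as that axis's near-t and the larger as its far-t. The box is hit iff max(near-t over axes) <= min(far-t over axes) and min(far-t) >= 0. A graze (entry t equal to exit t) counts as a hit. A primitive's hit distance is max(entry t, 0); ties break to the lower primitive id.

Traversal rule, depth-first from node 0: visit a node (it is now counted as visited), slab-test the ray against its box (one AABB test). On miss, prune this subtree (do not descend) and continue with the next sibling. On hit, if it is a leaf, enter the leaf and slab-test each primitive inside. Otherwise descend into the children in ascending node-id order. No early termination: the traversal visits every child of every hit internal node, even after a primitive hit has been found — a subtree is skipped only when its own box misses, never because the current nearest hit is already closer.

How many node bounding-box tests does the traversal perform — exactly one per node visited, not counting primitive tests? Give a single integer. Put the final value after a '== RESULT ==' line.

Trace the traversal:
N0 x:[20,92/3] y:[7,45] z:[-4,37] -> hit [20,92/3], descend [4, 5, 7, 9]
  N4 x:[20,65/3] y:[10,30] z:[27,37] -> miss, prune
  N5 x:[85/3,91/3] y:[26,29] z:[29,35] -> hit [29,29] leaf, test {P0@t=29}
  N7 x:[71/3,92/3] y:[30,45] z:[7,14] -> miss, prune
  N9 x:[68/3,92/3] y:[7,29] z:[-4,13] -> miss, prune

5 AABB tests over nodes [0, 4, 5, 7, 9]; 1 leaf entered; closest P0.

== RESULT ==
5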